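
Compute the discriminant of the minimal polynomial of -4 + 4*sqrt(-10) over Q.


The element -4 + 4*sqrt(-10) has minimal polynomial:
x^2 + 8*x + 176
Discriminant = (8)^2 - 4*(176)
= 64 - 704
= -640

-640


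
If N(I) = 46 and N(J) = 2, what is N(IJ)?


N(IJ) = N(I) * N(J)
= 46 * 2
= 92

92


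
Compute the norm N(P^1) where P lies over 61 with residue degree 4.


N(P^a) = p^(a*f)
= 61^(1*4)
= 61^4
= 13845841

13845841


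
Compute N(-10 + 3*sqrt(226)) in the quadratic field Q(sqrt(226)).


N(a + b*sqrt(d)) = a^2 - d*b^2
= (-10)^2 - (226)*(3)^2
= 100 - 2034
= -1934

-1934


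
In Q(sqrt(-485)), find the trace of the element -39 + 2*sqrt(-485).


Tr(a + b*sqrt(d)) = (a + b*sqrt(d)) + (a - b*sqrt(d)) = 2a
= 2 * (-39)
= -78

-78


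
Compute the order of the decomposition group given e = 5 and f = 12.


|D_P| = e * f
= 5 * 12
= 60

60


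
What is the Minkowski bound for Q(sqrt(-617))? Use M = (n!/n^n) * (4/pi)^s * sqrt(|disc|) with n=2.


d = -617, d mod 4 = 3, so disc(K) = 4d = -2468; |disc(K)| = 2468
Imaginary quadratic field, so n = 2, s = r2 = 1, r1 = 0
M = (n!/n^n) * (4/pi)^s * sqrt(|disc(K)|) = (2!/2^2) * (4/pi)^1 * sqrt(2468)
= 0.5 * 1.273240 * 49.678969
= 31.6266

31.6266


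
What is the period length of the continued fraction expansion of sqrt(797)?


Run the CF algorithm for sqrt(797).
a_0 = floor(sqrt(797)) = 28; set m_0=0, q_0=1.
Recurrence: m' = q*a - m,  q' = (d - m'^2)/q,  a' = floor((a_0 + m')/q').
  step 1: m=28, q=13, a=4
  step 2: m=24, q=17, a=3
  step 3: m=27, q=4, a=13
  step 4: m=25, q=43, a=1
  step 5: m=18, q=11, a=4
  step 6: m=26, q=11, a=4
  step 7: m=18, q=43, a=1
  step 8: m=25, q=4, a=13
  step 9: m=27, q=17, a=3
  step 10: m=24, q=13, a=4
  step 11: m=28, q=1, a=56
a_11 = 2*a_0 = 56, so the period closes here.
sqrt(797) = [28; 4, 3, 13, 1, 4, 4, 1, 13, 3, 4, 56]
Period length = 11

11


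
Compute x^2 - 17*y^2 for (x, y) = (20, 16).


x^2 - d*y^2
= 20^2 - 17*16^2
= 400 - 4352
= -3952

-3952


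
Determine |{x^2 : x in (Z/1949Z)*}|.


For prime p, the number of non-zero quadratic residues is (p-1)/2.
= (1949-1)/2
= 974

974


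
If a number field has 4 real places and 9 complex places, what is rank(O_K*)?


By Dirichlet's unit theorem:
rank = r1 + r2 - 1
= 4 + 9 - 1
= 12

12


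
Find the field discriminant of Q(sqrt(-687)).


For K = Q(sqrt(d)) with d squarefree: disc(K) = d if d = 1 mod 4, and disc(K) = 4d if d = 2 or 3 mod 4.
Here d = -687, and d mod 4 = 1.
d = 1 mod 4 (O_K = Z[(1+sqrt(d))/2]), so disc(K) = d = -687

-687


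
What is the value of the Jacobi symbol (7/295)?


Compute (7/295) via quadratic reciprocity:
  reciprocity: (7/295) -> -(295/7)
  reduce: (1/7)
  (1/7) = 1
Product of signs = -1

-1


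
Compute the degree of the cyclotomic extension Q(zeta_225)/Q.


The degree equals Euler's totient phi(225).
225 = 3^2 * 5^2
phi(225) = 120

120


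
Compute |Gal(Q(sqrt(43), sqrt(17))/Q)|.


The 2 square roots of distinct primes are multiplicatively independent over Q,
so [K:Q] = 2^2 and Gal(K/Q) is isomorphic to (Z/2Z)^2.
|Gal| = 2^2 = 4

4


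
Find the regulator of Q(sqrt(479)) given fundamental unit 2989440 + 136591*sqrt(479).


epsilon = 2989440 + 136591*sqrt(479)
= 5.9789e+06
R = ln(5.9789e+06)
= 15.6037

15.6037


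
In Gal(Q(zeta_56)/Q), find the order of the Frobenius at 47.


The Frobenius at p in Gal(Q(zeta_n)/Q) = (Z/nZ)* is the class of p, so its order is ord_56(47), the smallest k >= 1 with 47^k = 1 mod 56.
n = 56 = 2^3 * 7, phi(56) = 24; the order divides phi(n).
Divisors of 24: 1, 2, 3, 4, 6, 8, 12, 24
Repeated squaring mod 56: 47^1 = 47, 47^2 = 25, 47^4 = 9, 47^8 = 25, 47^16 = 9
Test divisors in increasing order:
  k=1: 47^1 = 47 mod 56
  k=2: 47^2 = 25 mod 56
  k=3: 47^3 = 25 * 47 = 55 mod 56
  k=4: 47^4 = 9 mod 56
  k=6: 47^6 = 9 * 25 = 1 mod 56  <- first divisor giving 1
Order = 6

6


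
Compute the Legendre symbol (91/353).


p = 353 is prime, so compute (91/353) with the reciprocity algorithm (Jacobi-symbol steps: pull out 2s via (2/n), flip via reciprocity, reduce):
  reciprocity: (91/353) -> +(353/91)
  reduce: (80/91)
  pull out 2: (2/91) = -1  (since 91 mod 8 = 3)
  pull out 2: (2/91) = -1  (since 91 mod 8 = 3)
  pull out 2: (2/91) = -1  (since 91 mod 8 = 3)
  pull out 2: (2/91) = -1  (since 91 mod 8 = 3)
  reciprocity: (5/91) -> +(91/5)
  reduce: (1/5)
  (1/5) = 1
Product of signs = 1
(91/353) = 1

1


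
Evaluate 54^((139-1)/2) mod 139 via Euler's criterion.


p = 139 is prime and the exponent is (p-1)/2 = 69, so by Euler's criterion 54^69 = (54/139) = +1 or -1 mod 139.
Compute by square-and-multiply:
  69 = 64 + 4 + 1 (binary 1000101)
  Repeated squaring mod 139: 54^1 = 54, 54^2 = 136, 54^4 = 9, 54^8 = 81, 54^16 = 28, 54^32 = 89, 54^64 = 137
  54^69 = 54^64 * 54^4 * 54^1 = 137 * 9 * 54 mod 139
    137 * 9 = 1233 = 121 mod 139
    121 * 54 = 6534 = 1 mod 139
  54^69 = 1 mod 139
Result 1: 54 is a quadratic residue mod 139.
54^69 mod 139 = 1

1


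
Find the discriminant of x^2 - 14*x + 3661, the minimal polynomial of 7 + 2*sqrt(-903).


The element 7 + 2*sqrt(-903) has minimal polynomial:
x^2 - 14*x + 3661
Discriminant = (-14)^2 - 4*(3661)
= 196 - 14644
= -14448

-14448


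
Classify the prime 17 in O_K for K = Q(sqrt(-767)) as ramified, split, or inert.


K = Q(sqrt(-767)). Since d mod 4 = 1, disc(K) = -767.
Check p | disc: -767 mod 17 = 15.
p does not divide disc. Compute Legendre symbol (d/p):
15^((17-1)/2) mod 17 = 1
(d/p) = 1, so p splits: (p) = P*P' with e=1, f=1, g=2.
Therefore p is split.

split


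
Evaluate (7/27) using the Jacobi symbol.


Compute (7/27) via quadratic reciprocity:
  reciprocity: (7/27) -> -(27/7)
  reduce: (6/7)
  pull out 2: (2/7) = +1  (since 7 mod 8 = 7)
  reciprocity: (3/7) -> -(7/3)
  reduce: (1/3)
  (1/3) = 1
Product of signs = 1

1


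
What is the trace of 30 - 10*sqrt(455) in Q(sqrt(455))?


Tr(a + b*sqrt(d)) = (a + b*sqrt(d)) + (a - b*sqrt(d)) = 2a
= 2 * (30)
= 60

60


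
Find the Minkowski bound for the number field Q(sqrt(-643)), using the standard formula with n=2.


d = -643, d mod 4 = 1, so disc(K) = d = -643; |disc(K)| = 643
Imaginary quadratic field, so n = 2, s = r2 = 1, r1 = 0
M = (n!/n^n) * (4/pi)^s * sqrt(|disc(K)|) = (2!/2^2) * (4/pi)^1 * sqrt(643)
= 0.5 * 1.273240 * 25.357445
= 16.1431

16.1431


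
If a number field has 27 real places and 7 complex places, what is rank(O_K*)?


By Dirichlet's unit theorem:
rank = r1 + r2 - 1
= 27 + 7 - 1
= 33

33


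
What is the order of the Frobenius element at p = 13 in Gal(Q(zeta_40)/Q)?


The Frobenius at p in Gal(Q(zeta_n)/Q) = (Z/nZ)* is the class of p, so its order is ord_40(13), the smallest k >= 1 with 13^k = 1 mod 40.
n = 40 = 2^3 * 5, phi(40) = 16; the order divides phi(n).
Divisors of 16: 1, 2, 4, 8, 16
Repeated squaring mod 40: 13^1 = 13, 13^2 = 9, 13^4 = 1, 13^8 = 1, 13^16 = 1
Test divisors in increasing order:
  k=1: 13^1 = 13 mod 40
  k=2: 13^2 = 9 mod 40
  k=4: 13^4 = 1 mod 40  <- first divisor giving 1
Order = 4

4


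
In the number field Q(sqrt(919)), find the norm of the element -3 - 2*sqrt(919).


N(a + b*sqrt(d)) = a^2 - d*b^2
= (-3)^2 - (919)*(-2)^2
= 9 - 3676
= -3667

-3667


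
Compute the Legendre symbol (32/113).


p = 113 is prime, so compute (32/113) with the reciprocity algorithm (Jacobi-symbol steps: pull out 2s via (2/n), flip via reciprocity, reduce):
  pull out 2: (2/113) = +1  (since 113 mod 8 = 1)
  pull out 2: (2/113) = +1  (since 113 mod 8 = 1)
  pull out 2: (2/113) = +1  (since 113 mod 8 = 1)
  pull out 2: (2/113) = +1  (since 113 mod 8 = 1)
  pull out 2: (2/113) = +1  (since 113 mod 8 = 1)
  (1/113) = 1
Product of signs = 1
(32/113) = 1

1


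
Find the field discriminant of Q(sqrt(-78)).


For K = Q(sqrt(d)) with d squarefree: disc(K) = d if d = 1 mod 4, and disc(K) = 4d if d = 2 or 3 mod 4.
Here d = -78, and d mod 4 = 2.
d = 2 mod 4, not 1 (O_K = Z[sqrt(d)]), so disc(K) = 4d = 4 * (-78) = -312

-312


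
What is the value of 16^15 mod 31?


p = 31 is prime and the exponent is (p-1)/2 = 15, so by Euler's criterion 16^15 = (16/31) = +1 or -1 mod 31.
Compute by square-and-multiply:
  15 = 8 + 4 + 2 + 1 (binary 1111)
  Repeated squaring mod 31: 16^1 = 16, 16^2 = 8, 16^4 = 2, 16^8 = 4
  16^15 = 16^8 * 16^4 * 16^2 * 16^1 = 4 * 2 * 8 * 16 mod 31
    4 * 2 = 8 = 8 mod 31
    8 * 8 = 64 = 2 mod 31
    2 * 16 = 32 = 1 mod 31
  16^15 = 1 mod 31
Result 1: 16 is a quadratic residue mod 31.
16^15 mod 31 = 1

1


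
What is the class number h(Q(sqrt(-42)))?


K = Q(sqrt(-42)). d mod 4 = 2, so D = disc(K) = 4d = -168
h(K) equals the number of primitive reduced positive-definite forms (a, b, c) = a*x^2 + b*x*y + c*y^2 with b^2 - 4ac = D,
where reduced means |b| <= a <= c, with b >= 0 whenever |b| = a or a = c, and primitive means gcd(a, b, c) = 1.
Reduced forces 3a^2 <= |D| = 168, so 1 <= a <= 7; b must have the parity of D, and c = (b^2 - D)/(4a) must be an integer >= a.
Enumerate a = 1..7, b in [-a, a]:
  a=1: (1, 0, 42)  [1]
  a=2: (2, 0, 21)  [1]
  a=3: (3, 0, 14)  [1]
  a=4..5: none
  a=6: (6, 0, 7)  [1]
  a=7: none
Total reduced forms: 1 + 1 + 1 + 1 = 4
h = 4

4


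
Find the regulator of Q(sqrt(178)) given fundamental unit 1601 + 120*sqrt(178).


epsilon = 1601 + 120*sqrt(178)
= 3201.9997
R = ln(3201.9997)
= 8.0715

8.0715


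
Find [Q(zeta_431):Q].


The degree equals Euler's totient phi(431).
431 = 431
phi(431) = 430

430


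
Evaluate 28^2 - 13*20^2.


x^2 - d*y^2
= 28^2 - 13*20^2
= 784 - 5200
= -4416

-4416


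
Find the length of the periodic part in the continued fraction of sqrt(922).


Run the CF algorithm for sqrt(922).
a_0 = floor(sqrt(922)) = 30; set m_0=0, q_0=1.
Recurrence: m' = q*a - m,  q' = (d - m'^2)/q,  a' = floor((a_0 + m')/q').
  step 1: m=30, q=22, a=2
  step 2: m=14, q=33, a=1
  step 3: m=19, q=17, a=2
  step 4: m=15, q=41, a=1
  step 5: m=26, q=6, a=9
  step 6: m=28, q=23, a=2
  step 7: m=18, q=26, a=1
  step 8: m=8, q=33, a=1
  step 9: m=25, q=9, a=6
  step 10: m=29, q=9, a=6
  step 11: m=25, q=33, a=1
  step 12: m=8, q=26, a=1
  step 13: m=18, q=23, a=2
  step 14: m=28, q=6, a=9
  step 15: m=26, q=41, a=1
  step 16: m=15, q=17, a=2
  step 17: m=19, q=33, a=1
  step 18: m=14, q=22, a=2
  step 19: m=30, q=1, a=60
a_19 = 2*a_0 = 60, so the period closes here.
sqrt(922) = [30; 2, 1, 2, 1, 9, 2, 1, 1, 6, 6, 1, 1, 2, 9, 1, 2, 1, 2, 60]
Period length = 19

19


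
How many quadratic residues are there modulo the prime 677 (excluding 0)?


For prime p, the number of non-zero quadratic residues is (p-1)/2.
= (677-1)/2
= 338

338


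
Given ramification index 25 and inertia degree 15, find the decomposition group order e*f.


|D_P| = e * f
= 25 * 15
= 375

375


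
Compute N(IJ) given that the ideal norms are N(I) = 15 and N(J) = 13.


N(IJ) = N(I) * N(J)
= 15 * 13
= 195

195


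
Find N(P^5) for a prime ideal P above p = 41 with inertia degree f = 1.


N(P^a) = p^(a*f)
= 41^(5*1)
= 41^5
= 115856201

115856201


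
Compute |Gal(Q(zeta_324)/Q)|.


|Gal(Q(zeta_324)/Q)| = phi(324)
= 108

108


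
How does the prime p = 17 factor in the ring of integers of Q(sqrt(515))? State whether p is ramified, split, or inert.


K = Q(sqrt(515)). Since d mod 4 = 3, disc(K) = 2060.
Check p | disc: 2060 mod 17 = 3.
p does not divide disc. Compute Legendre symbol (d/p):
5^((17-1)/2) mod 17 = -1
(d/p) = -1, so p is inert: (p) stays prime with e=1, f=2, g=1.
Therefore p is inert.

inert


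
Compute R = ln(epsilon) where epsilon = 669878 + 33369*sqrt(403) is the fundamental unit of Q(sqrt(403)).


epsilon = 669878 + 33369*sqrt(403)
= 1.3398e+06
R = ln(1.3398e+06)
= 14.1080

14.1080


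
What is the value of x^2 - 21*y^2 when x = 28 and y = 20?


x^2 - d*y^2
= 28^2 - 21*20^2
= 784 - 8400
= -7616

-7616


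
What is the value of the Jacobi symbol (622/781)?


Compute (622/781) via quadratic reciprocity:
  pull out 2: (2/781) = -1  (since 781 mod 8 = 5)
  reciprocity: (311/781) -> +(781/311)
  reduce: (159/311)
  reciprocity: (159/311) -> -(311/159)
  reduce: (152/159)
  pull out 2: (2/159) = +1  (since 159 mod 8 = 7)
  pull out 2: (2/159) = +1  (since 159 mod 8 = 7)
  pull out 2: (2/159) = +1  (since 159 mod 8 = 7)
  reciprocity: (19/159) -> -(159/19)
  reduce: (7/19)
  reciprocity: (7/19) -> -(19/7)
  reduce: (5/7)
  reciprocity: (5/7) -> +(7/5)
  reduce: (2/5)
  pull out 2: (2/5) = -1  (since 5 mod 8 = 5)
  (1/5) = 1
Product of signs = -1

-1


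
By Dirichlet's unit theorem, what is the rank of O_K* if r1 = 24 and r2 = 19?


By Dirichlet's unit theorem:
rank = r1 + r2 - 1
= 24 + 19 - 1
= 42

42


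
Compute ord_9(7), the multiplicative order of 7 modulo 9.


We want ord_9(7), the smallest k >= 1 with 7^k = 1 mod 9.
n = 9 = 3^2, phi(9) = 6; the order divides phi(n).
Divisors of 6: 1, 2, 3, 6
Repeated squaring mod 9: 7^1 = 7, 7^2 = 4, 7^4 = 7
Test divisors in increasing order:
  k=1: 7^1 = 7 mod 9
  k=2: 7^2 = 4 mod 9
  k=3: 7^3 = 4 * 7 = 1 mod 9  <- first divisor giving 1
Order = 3

3


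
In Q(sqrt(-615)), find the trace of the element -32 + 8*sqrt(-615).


Tr(a + b*sqrt(d)) = (a + b*sqrt(d)) + (a - b*sqrt(d)) = 2a
= 2 * (-32)
= -64

-64


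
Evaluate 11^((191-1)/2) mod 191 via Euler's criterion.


p = 191 is prime and the exponent is (p-1)/2 = 95, so by Euler's criterion 11^95 = (11/191) = +1 or -1 mod 191.
Compute by square-and-multiply:
  95 = 64 + 16 + 8 + 4 + 2 + 1 (binary 1011111)
  Repeated squaring mod 191: 11^1 = 11, 11^2 = 121, 11^4 = 125, 11^8 = 154, 11^16 = 32, 11^32 = 69, 11^64 = 177
  11^95 = 11^64 * 11^16 * 11^8 * 11^4 * 11^2 * 11^1 = 177 * 32 * 154 * 125 * 121 * 11 mod 191
    177 * 32 = 5664 = 125 mod 191
    125 * 154 = 19250 = 150 mod 191
    150 * 125 = 18750 = 32 mod 191
    32 * 121 = 3872 = 52 mod 191
    52 * 11 = 572 = 190 mod 191
  11^95 = 190 mod 191
Result 190 = p - 1 = -1 mod 191: 11 is a quadratic non-residue mod 191. As a residue in [0, p-1] the value is 190.
11^95 mod 191 = 190

190


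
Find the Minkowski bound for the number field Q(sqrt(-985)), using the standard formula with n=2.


d = -985, d mod 4 = 3, so disc(K) = 4d = -3940; |disc(K)| = 3940
Imaginary quadratic field, so n = 2, s = r2 = 1, r1 = 0
M = (n!/n^n) * (4/pi)^s * sqrt(|disc(K)|) = (2!/2^2) * (4/pi)^1 * sqrt(3940)
= 0.5 * 1.273240 * 62.769419
= 39.9603

39.9603


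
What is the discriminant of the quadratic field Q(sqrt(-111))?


For K = Q(sqrt(d)) with d squarefree: disc(K) = d if d = 1 mod 4, and disc(K) = 4d if d = 2 or 3 mod 4.
Here d = -111, and d mod 4 = 1.
d = 1 mod 4 (O_K = Z[(1+sqrt(d))/2]), so disc(K) = d = -111

-111


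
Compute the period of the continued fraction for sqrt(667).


Run the CF algorithm for sqrt(667).
a_0 = floor(sqrt(667)) = 25; set m_0=0, q_0=1.
Recurrence: m' = q*a - m,  q' = (d - m'^2)/q,  a' = floor((a_0 + m')/q').
  step 1: m=25, q=42, a=1
  step 2: m=17, q=9, a=4
  step 3: m=19, q=34, a=1
  step 4: m=15, q=13, a=3
  step 5: m=24, q=7, a=7
  step 6: m=25, q=6, a=8
  step 7: m=23, q=23, a=2
  step 8: m=23, q=6, a=8
  step 9: m=25, q=7, a=7
  step 10: m=24, q=13, a=3
  step 11: m=15, q=34, a=1
  step 12: m=19, q=9, a=4
  step 13: m=17, q=42, a=1
  step 14: m=25, q=1, a=50
a_14 = 2*a_0 = 50, so the period closes here.
sqrt(667) = [25; 1, 4, 1, 3, 7, 8, 2, 8, 7, 3, 1, 4, 1, 50]
Period length = 14

14


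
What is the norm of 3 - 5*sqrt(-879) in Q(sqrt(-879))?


N(a + b*sqrt(d)) = a^2 - d*b^2
= (3)^2 - (-879)*(-5)^2
= 9 + 21975
= 21984

21984


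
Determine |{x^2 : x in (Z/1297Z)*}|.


For prime p, the number of non-zero quadratic residues is (p-1)/2.
= (1297-1)/2
= 648

648


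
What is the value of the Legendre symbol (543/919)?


p = 919 is prime, so compute (543/919) with the reciprocity algorithm (Jacobi-symbol steps: pull out 2s via (2/n), flip via reciprocity, reduce):
  reciprocity: (543/919) -> -(919/543)
  reduce: (376/543)
  pull out 2: (2/543) = +1  (since 543 mod 8 = 7)
  pull out 2: (2/543) = +1  (since 543 mod 8 = 7)
  pull out 2: (2/543) = +1  (since 543 mod 8 = 7)
  reciprocity: (47/543) -> -(543/47)
  reduce: (26/47)
  pull out 2: (2/47) = +1  (since 47 mod 8 = 7)
  reciprocity: (13/47) -> +(47/13)
  reduce: (8/13)
  pull out 2: (2/13) = -1  (since 13 mod 8 = 5)
  pull out 2: (2/13) = -1  (since 13 mod 8 = 5)
  pull out 2: (2/13) = -1  (since 13 mod 8 = 5)
  (1/13) = 1
Product of signs = -1
(543/919) = -1

-1


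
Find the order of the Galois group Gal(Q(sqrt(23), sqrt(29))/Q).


The 2 square roots of distinct primes are multiplicatively independent over Q,
so [K:Q] = 2^2 and Gal(K/Q) is isomorphic to (Z/2Z)^2.
|Gal| = 2^2 = 4

4


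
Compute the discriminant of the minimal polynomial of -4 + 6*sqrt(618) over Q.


The element -4 + 6*sqrt(618) has minimal polynomial:
x^2 + 8*x - 22232
Discriminant = (8)^2 - 4*(-22232)
= 64 + 88928
= 88992

88992


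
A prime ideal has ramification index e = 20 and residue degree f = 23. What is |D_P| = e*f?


|D_P| = e * f
= 20 * 23
= 460

460


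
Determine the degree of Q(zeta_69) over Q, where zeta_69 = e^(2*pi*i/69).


The degree equals Euler's totient phi(69).
69 = 3 * 23
phi(69) = 44

44


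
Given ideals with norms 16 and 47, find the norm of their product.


N(IJ) = N(I) * N(J)
= 16 * 47
= 752

752


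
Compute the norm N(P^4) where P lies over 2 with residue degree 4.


N(P^a) = p^(a*f)
= 2^(4*4)
= 2^16
= 65536

65536


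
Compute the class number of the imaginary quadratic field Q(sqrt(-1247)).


K = Q(sqrt(-1247)). d mod 4 = 1, so D = disc(K) = d = -1247
h(K) equals the number of primitive reduced positive-definite forms (a, b, c) = a*x^2 + b*x*y + c*y^2 with b^2 - 4ac = D,
where reduced means |b| <= a <= c, with b >= 0 whenever |b| = a or a = c, and primitive means gcd(a, b, c) = 1.
Reduced forces 3a^2 <= |D| = 1247, so 1 <= a <= 20; b must have the parity of D, and c = (b^2 - D)/(4a) must be an integer >= a.
Enumerate a = 1..20, b in [-a, a]:
  a=1: (1, 1, 312)  [1]
  a=2: (2, -1, 156), (2, 1, 156)  [2]
  a=3: (3, -1, 104), (3, 1, 104)  [2]
  a=4: (4, -1, 78), (4, 1, 78)  [2]
  a=5: none
  a=6: (6, -5, 53), (6, -1, 52), (6, 1, 52), (6, 5, 53)  [4]
  a=7: none
  a=8: (8, -1, 39), (8, 1, 39)  [2]
  a=9: (9, -7, 36), (9, 7, 36)  [2]
  a=10..11: none
  a=12: (12, -7, 27), (12, -1, 26), (12, 1, 26), (12, 7, 27)  [4]
  a=13: (13, -1, 24), (13, 1, 24)  [2]
  a=14..15: none
  a=16: (16, -15, 23), (16, 15, 23)  [2]
  a=17: none
  a=18: (18, -11, 19), (18, 7, 18), (18, 11, 19)  [3]
  a=19..20: none
Total reduced forms: 1 + 2 + 2 + 2 + 4 + 2 + 2 + 4 + 2 + 2 + 3 = 26
h = 26

26


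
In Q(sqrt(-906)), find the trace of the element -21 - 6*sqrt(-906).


Tr(a + b*sqrt(d)) = (a + b*sqrt(d)) + (a - b*sqrt(d)) = 2a
= 2 * (-21)
= -42

-42


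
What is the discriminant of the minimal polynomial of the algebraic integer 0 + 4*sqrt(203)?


The element 0 + 4*sqrt(203) has minimal polynomial:
x^2 + 0*x - 3248
Discriminant = (0)^2 - 4*(-3248)
= 0 + 12992
= 12992

12992


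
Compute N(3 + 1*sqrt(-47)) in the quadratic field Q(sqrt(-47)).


N(a + b*sqrt(d)) = a^2 - d*b^2
= (3)^2 - (-47)*(1)^2
= 9 + 47
= 56

56


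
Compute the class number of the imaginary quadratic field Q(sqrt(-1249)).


K = Q(sqrt(-1249)). d mod 4 = 3, so D = disc(K) = 4d = -4996
h(K) equals the number of primitive reduced positive-definite forms (a, b, c) = a*x^2 + b*x*y + c*y^2 with b^2 - 4ac = D,
where reduced means |b| <= a <= c, with b >= 0 whenever |b| = a or a = c, and primitive means gcd(a, b, c) = 1.
Reduced forces 3a^2 <= |D| = 4996, so 1 <= a <= 40; b must have the parity of D, and c = (b^2 - D)/(4a) must be an integer >= a.
Enumerate a = 1..40, b in [-a, a]:
  a=1: (1, 0, 1249)  [1]
  a=2: (2, 2, 625)  [1]
  a=3..4: none
  a=5: (5, -2, 250), (5, 2, 250)  [2]
  a=6: none
  a=7: (7, -4, 179), (7, 4, 179)  [2]
  a=8..9: none
  a=10: (10, -2, 125), (10, 2, 125)  [2]
  a=11: (11, -8, 115), (11, 8, 115)  [2]
  a=12: none
  a=13: (13, -10, 98), (13, 10, 98)  [2]
  a=14: (14, -10, 91), (14, 10, 91)  [2]
  a=15..16: none
  a=17: (17, -6, 74), (17, 6, 74)  [2]
  a=18: none
  a=19: (19, -18, 70), (19, 18, 70)  [2]
  a=20..21: none
  a=22: (22, -14, 59), (22, 14, 59)  [2]
  a=23: (23, -8, 55), (23, 8, 55)  [2]
  a=24: none
  a=25: (25, -2, 50), (25, 2, 50)  [2]
  a=26: (26, -10, 49), (26, 10, 49)  [2]
  a=27..33: none
  a=34: (34, -6, 37), (34, 6, 37)  [2]
  a=35: (35, -32, 43), (35, -18, 38), (35, 18, 38), (35, 32, 43)  [4]
  a=36..40: none
Total reduced forms: 1 + 1 + 2 + 2 + 2 + 2 + 2 + 2 + 2 + 2 + 2 + 2 + 2 + 2 + 2 + 4 = 32
h = 32

32


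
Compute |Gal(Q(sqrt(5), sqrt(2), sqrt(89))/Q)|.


The 3 square roots of distinct primes are multiplicatively independent over Q,
so [K:Q] = 2^3 and Gal(K/Q) is isomorphic to (Z/2Z)^3.
|Gal| = 2^3 = 8

8


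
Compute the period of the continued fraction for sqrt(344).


Run the CF algorithm for sqrt(344).
a_0 = floor(sqrt(344)) = 18; set m_0=0, q_0=1.
Recurrence: m' = q*a - m,  q' = (d - m'^2)/q,  a' = floor((a_0 + m')/q').
  step 1: m=18, q=20, a=1
  step 2: m=2, q=17, a=1
  step 3: m=15, q=7, a=4
  step 4: m=13, q=25, a=1
  step 5: m=12, q=8, a=3
  step 6: m=12, q=25, a=1
  step 7: m=13, q=7, a=4
  step 8: m=15, q=17, a=1
  step 9: m=2, q=20, a=1
  step 10: m=18, q=1, a=36
a_10 = 2*a_0 = 36, so the period closes here.
sqrt(344) = [18; 1, 1, 4, 1, 3, 1, 4, 1, 1, 36]
Period length = 10

10


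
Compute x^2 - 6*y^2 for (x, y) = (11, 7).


x^2 - d*y^2
= 11^2 - 6*7^2
= 121 - 294
= -173

-173


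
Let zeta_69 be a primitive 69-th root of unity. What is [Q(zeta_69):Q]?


The degree equals Euler's totient phi(69).
69 = 3 * 23
phi(69) = 44

44


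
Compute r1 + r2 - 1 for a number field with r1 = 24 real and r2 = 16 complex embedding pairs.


By Dirichlet's unit theorem:
rank = r1 + r2 - 1
= 24 + 16 - 1
= 39

39


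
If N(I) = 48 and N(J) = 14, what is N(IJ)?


N(IJ) = N(I) * N(J)
= 48 * 14
= 672

672


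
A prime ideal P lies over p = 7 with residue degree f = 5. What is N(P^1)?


N(P^a) = p^(a*f)
= 7^(1*5)
= 7^5
= 16807

16807


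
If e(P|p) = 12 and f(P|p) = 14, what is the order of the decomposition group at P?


|D_P| = e * f
= 12 * 14
= 168

168


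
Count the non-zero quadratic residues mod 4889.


For prime p, the number of non-zero quadratic residues is (p-1)/2.
= (4889-1)/2
= 2444

2444


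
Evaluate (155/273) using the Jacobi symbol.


Compute (155/273) via quadratic reciprocity:
  reciprocity: (155/273) -> +(273/155)
  reduce: (118/155)
  pull out 2: (2/155) = -1  (since 155 mod 8 = 3)
  reciprocity: (59/155) -> -(155/59)
  reduce: (37/59)
  reciprocity: (37/59) -> +(59/37)
  reduce: (22/37)
  pull out 2: (2/37) = -1  (since 37 mod 8 = 5)
  reciprocity: (11/37) -> +(37/11)
  reduce: (4/11)
  pull out 2: (2/11) = -1  (since 11 mod 8 = 3)
  pull out 2: (2/11) = -1  (since 11 mod 8 = 3)
  (1/11) = 1
Product of signs = -1

-1


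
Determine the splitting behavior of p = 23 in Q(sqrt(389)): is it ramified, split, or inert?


K = Q(sqrt(389)). Since d mod 4 = 1, disc(K) = 389.
Check p | disc: 389 mod 23 = 21.
p does not divide disc. Compute Legendre symbol (d/p):
21^((23-1)/2) mod 23 = -1
(d/p) = -1, so p is inert: (p) stays prime with e=1, f=2, g=1.
Therefore p is inert.

inert


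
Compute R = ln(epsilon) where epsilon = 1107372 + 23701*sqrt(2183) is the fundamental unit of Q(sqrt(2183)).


epsilon = 1107372 + 23701*sqrt(2183)
= 2.2147e+06
R = ln(2.2147e+06)
= 14.6106

14.6106


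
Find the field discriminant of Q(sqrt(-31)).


For K = Q(sqrt(d)) with d squarefree: disc(K) = d if d = 1 mod 4, and disc(K) = 4d if d = 2 or 3 mod 4.
Here d = -31, and d mod 4 = 1.
d = 1 mod 4 (O_K = Z[(1+sqrt(d))/2]), so disc(K) = d = -31

-31


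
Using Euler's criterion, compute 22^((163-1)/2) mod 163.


p = 163 is prime and the exponent is (p-1)/2 = 81, so by Euler's criterion 22^81 = (22/163) = +1 or -1 mod 163.
Compute by square-and-multiply:
  81 = 64 + 16 + 1 (binary 1010001)
  Repeated squaring mod 163: 22^1 = 22, 22^2 = 158, 22^4 = 25, 22^8 = 136, 22^16 = 77, 22^32 = 61, 22^64 = 135
  22^81 = 22^64 * 22^16 * 22^1 = 135 * 77 * 22 mod 163
    135 * 77 = 10395 = 126 mod 163
    126 * 22 = 2772 = 1 mod 163
  22^81 = 1 mod 163
Result 1: 22 is a quadratic residue mod 163.
22^81 mod 163 = 1

1


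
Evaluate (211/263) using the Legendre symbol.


p = 263 is prime, so compute (211/263) with the reciprocity algorithm (Jacobi-symbol steps: pull out 2s via (2/n), flip via reciprocity, reduce):
  reciprocity: (211/263) -> -(263/211)
  reduce: (52/211)
  pull out 2: (2/211) = -1  (since 211 mod 8 = 3)
  pull out 2: (2/211) = -1  (since 211 mod 8 = 3)
  reciprocity: (13/211) -> +(211/13)
  reduce: (3/13)
  reciprocity: (3/13) -> +(13/3)
  reduce: (1/3)
  (1/3) = 1
Product of signs = -1
(211/263) = -1

-1


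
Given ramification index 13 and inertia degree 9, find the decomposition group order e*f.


|D_P| = e * f
= 13 * 9
= 117

117


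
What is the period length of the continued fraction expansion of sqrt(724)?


Run the CF algorithm for sqrt(724).
a_0 = floor(sqrt(724)) = 26; set m_0=0, q_0=1.
Recurrence: m' = q*a - m,  q' = (d - m'^2)/q,  a' = floor((a_0 + m')/q').
  step 1: m=26, q=48, a=1
  step 2: m=22, q=5, a=9
  step 3: m=23, q=39, a=1
  step 4: m=16, q=12, a=3
  step 5: m=20, q=27, a=1
  step 6: m=7, q=25, a=1
  step 7: m=18, q=16, a=2
  step 8: m=14, q=33, a=1
  step 9: m=19, q=11, a=4
  step 10: m=25, q=9, a=5
  step 11: m=20, q=36, a=1
  step 12: m=16, q=13, a=3
  step 13: m=23, q=15, a=3
  step 14: m=22, q=16, a=3
  step 15: m=26, q=3, a=17
  step 16: m=25, q=33, a=1
  step 17: m=8, q=20, a=1
  step 18: m=12, q=29, a=1
  step 19: m=17, q=15, a=2
  step 20: m=13, q=37, a=1
  step 21: m=24, q=4, a=12
  step 22: m=24, q=37, a=1
  step 23: m=13, q=15, a=2
  step 24: m=17, q=29, a=1
  step 25: m=12, q=20, a=1
  step 26: m=8, q=33, a=1
  step 27: m=25, q=3, a=17
  step 28: m=26, q=16, a=3
  step 29: m=22, q=15, a=3
  step 30: m=23, q=13, a=3
  step 31: m=16, q=36, a=1
  step 32: m=20, q=9, a=5
  step 33: m=25, q=11, a=4
  step 34: m=19, q=33, a=1
  step 35: m=14, q=16, a=2
  step 36: m=18, q=25, a=1
  step 37: m=7, q=27, a=1
  step 38: m=20, q=12, a=3
  step 39: m=16, q=39, a=1
  step 40: m=23, q=5, a=9
  step 41: m=22, q=48, a=1
  step 42: m=26, q=1, a=52
a_42 = 2*a_0 = 52, so the period closes here.
sqrt(724) = [26; 1, 9, 1, 3, 1, 1, 2, 1, 4, 5, 1, 3, 3, 3, 17, 1, 1, 1, 2, 1, 12, 1, 2, 1, 1, 1, 17, 3, 3, 3, 1, 5, 4, 1, 2, 1, 1, 3, 1, 9, 1, 52]
Period length = 42

42


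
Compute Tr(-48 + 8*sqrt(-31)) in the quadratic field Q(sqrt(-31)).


Tr(a + b*sqrt(d)) = (a + b*sqrt(d)) + (a - b*sqrt(d)) = 2a
= 2 * (-48)
= -96

-96


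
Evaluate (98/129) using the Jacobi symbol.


Compute (98/129) via quadratic reciprocity:
  pull out 2: (2/129) = +1  (since 129 mod 8 = 1)
  reciprocity: (49/129) -> +(129/49)
  reduce: (31/49)
  reciprocity: (31/49) -> +(49/31)
  reduce: (18/31)
  pull out 2: (2/31) = +1  (since 31 mod 8 = 7)
  reciprocity: (9/31) -> +(31/9)
  reduce: (4/9)
  pull out 2: (2/9) = +1  (since 9 mod 8 = 1)
  pull out 2: (2/9) = +1  (since 9 mod 8 = 1)
  (1/9) = 1
Product of signs = 1

1


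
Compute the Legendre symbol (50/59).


p = 59 is prime, so compute (50/59) with the reciprocity algorithm (Jacobi-symbol steps: pull out 2s via (2/n), flip via reciprocity, reduce):
  pull out 2: (2/59) = -1  (since 59 mod 8 = 3)
  reciprocity: (25/59) -> +(59/25)
  reduce: (9/25)
  reciprocity: (9/25) -> +(25/9)
  reduce: (7/9)
  reciprocity: (7/9) -> +(9/7)
  reduce: (2/7)
  pull out 2: (2/7) = +1  (since 7 mod 8 = 7)
  (1/7) = 1
Product of signs = -1
(50/59) = -1

-1


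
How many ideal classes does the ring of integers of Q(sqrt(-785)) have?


K = Q(sqrt(-785)). d mod 4 = 3, so D = disc(K) = 4d = -3140
h(K) equals the number of primitive reduced positive-definite forms (a, b, c) = a*x^2 + b*x*y + c*y^2 with b^2 - 4ac = D,
where reduced means |b| <= a <= c, with b >= 0 whenever |b| = a or a = c, and primitive means gcd(a, b, c) = 1.
Reduced forces 3a^2 <= |D| = 3140, so 1 <= a <= 32; b must have the parity of D, and c = (b^2 - D)/(4a) must be an integer >= a.
Enumerate a = 1..32, b in [-a, a]:
  a=1: (1, 0, 785)  [1]
  a=2: (2, 2, 393)  [1]
  a=3: (3, -2, 262), (3, 2, 262)  [2]
  a=4: none
  a=5: (5, 0, 157)  [1]
  a=6: (6, -2, 131), (6, 2, 131)  [2]
  a=7..8: none
  a=9: (9, -8, 89), (9, 8, 89)  [2]
  a=10: (10, 10, 81)  [1]
  a=11..14: none
  a=15: (15, -10, 54), (15, 10, 54)  [2]
  a=16..17: none
  a=18: (18, -10, 45), (18, 10, 45)  [2]
  a=19..26: none
  a=27: (27, -10, 30), (27, 10, 30)  [2]
  a=28..32: none
Total reduced forms: 1 + 1 + 2 + 1 + 2 + 2 + 1 + 2 + 2 + 2 = 16
h = 16

16


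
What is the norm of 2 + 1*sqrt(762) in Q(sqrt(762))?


N(a + b*sqrt(d)) = a^2 - d*b^2
= (2)^2 - (762)*(1)^2
= 4 - 762
= -758

-758


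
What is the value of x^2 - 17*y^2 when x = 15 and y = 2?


x^2 - d*y^2
= 15^2 - 17*2^2
= 225 - 68
= 157

157


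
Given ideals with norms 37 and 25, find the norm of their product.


N(IJ) = N(I) * N(J)
= 37 * 25
= 925

925


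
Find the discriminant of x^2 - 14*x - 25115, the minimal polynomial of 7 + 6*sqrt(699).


The element 7 + 6*sqrt(699) has minimal polynomial:
x^2 - 14*x - 25115
Discriminant = (-14)^2 - 4*(-25115)
= 196 + 100460
= 100656

100656


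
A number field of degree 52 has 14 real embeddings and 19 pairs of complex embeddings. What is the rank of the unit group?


By Dirichlet's unit theorem:
rank = r1 + r2 - 1
= 14 + 19 - 1
= 32

32


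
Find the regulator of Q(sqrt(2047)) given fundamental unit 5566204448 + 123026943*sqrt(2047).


epsilon = 5566204448 + 123026943*sqrt(2047)
= 1.1132e+10
R = ln(1.1132e+10)
= 23.1331

23.1331


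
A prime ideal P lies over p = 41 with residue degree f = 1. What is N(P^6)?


N(P^a) = p^(a*f)
= 41^(6*1)
= 41^6
= 4750104241

4750104241


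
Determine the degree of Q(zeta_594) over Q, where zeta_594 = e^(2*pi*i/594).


The degree equals Euler's totient phi(594).
594 = 2 * 3^3 * 11
phi(594) = 180

180


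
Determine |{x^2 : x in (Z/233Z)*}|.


For prime p, the number of non-zero quadratic residues is (p-1)/2.
= (233-1)/2
= 116

116


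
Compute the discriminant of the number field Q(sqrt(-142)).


For K = Q(sqrt(d)) with d squarefree: disc(K) = d if d = 1 mod 4, and disc(K) = 4d if d = 2 or 3 mod 4.
Here d = -142, and d mod 4 = 2.
d = 2 mod 4, not 1 (O_K = Z[sqrt(d)]), so disc(K) = 4d = 4 * (-142) = -568

-568


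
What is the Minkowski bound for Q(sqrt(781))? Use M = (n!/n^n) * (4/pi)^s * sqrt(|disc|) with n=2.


d = 781, d mod 4 = 1, so disc(K) = d = 781; |disc(K)| = 781
Real quadratic field, so n = 2, s = r2 = 0, r1 = 2
M = (n!/n^n) * (4/pi)^s * sqrt(|disc(K)|) = (2!/2^2) * (4/pi)^0 * sqrt(781)
= 0.5 * 1.000000 * 27.946377
= 13.9732

13.9732


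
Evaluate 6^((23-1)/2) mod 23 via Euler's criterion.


p = 23 is prime and the exponent is (p-1)/2 = 11, so by Euler's criterion 6^11 = (6/23) = +1 or -1 mod 23.
Compute by square-and-multiply:
  11 = 8 + 2 + 1 (binary 1011)
  Repeated squaring mod 23: 6^1 = 6, 6^2 = 13, 6^4 = 8, 6^8 = 18
  6^11 = 6^8 * 6^2 * 6^1 = 18 * 13 * 6 mod 23
    18 * 13 = 234 = 4 mod 23
    4 * 6 = 24 = 1 mod 23
  6^11 = 1 mod 23
Result 1: 6 is a quadratic residue mod 23.
6^11 mod 23 = 1

1


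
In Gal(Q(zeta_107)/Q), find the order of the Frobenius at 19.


The Frobenius at p in Gal(Q(zeta_n)/Q) = (Z/nZ)* is the class of p, so its order is ord_107(19), the smallest k >= 1 with 19^k = 1 mod 107.
n = 107 = 107, phi(107) = 106; the order divides phi(n).
Divisors of 106: 1, 2, 53, 106
Repeated squaring mod 107: 19^1 = 19, 19^2 = 40, 19^4 = 102, 19^8 = 25, 19^16 = 90, 19^32 = 75, 19^64 = 61
Test divisors in increasing order:
  k=1: 19^1 = 19 mod 107
  k=2: 19^2 = 40 mod 107
  k=53: 19^53 = 75 * 90 * 102 * 19 = 1 mod 107  <- first divisor giving 1
Order = 53

53


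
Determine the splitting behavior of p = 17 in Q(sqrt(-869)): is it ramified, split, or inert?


K = Q(sqrt(-869)). Since d mod 4 = 3, disc(K) = -3476.
Check p | disc: -3476 mod 17 = 9.
p does not divide disc. Compute Legendre symbol (d/p):
15^((17-1)/2) mod 17 = 1
(d/p) = 1, so p splits: (p) = P*P' with e=1, f=1, g=2.
Therefore p is split.

split


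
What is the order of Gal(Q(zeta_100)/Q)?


|Gal(Q(zeta_100)/Q)| = phi(100)
= 40

40


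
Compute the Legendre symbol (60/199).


p = 199 is prime, so compute (60/199) with the reciprocity algorithm (Jacobi-symbol steps: pull out 2s via (2/n), flip via reciprocity, reduce):
  pull out 2: (2/199) = +1  (since 199 mod 8 = 7)
  pull out 2: (2/199) = +1  (since 199 mod 8 = 7)
  reciprocity: (15/199) -> -(199/15)
  reduce: (4/15)
  pull out 2: (2/15) = +1  (since 15 mod 8 = 7)
  pull out 2: (2/15) = +1  (since 15 mod 8 = 7)
  (1/15) = 1
Product of signs = -1
(60/199) = -1

-1


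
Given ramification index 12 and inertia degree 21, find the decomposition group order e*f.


|D_P| = e * f
= 12 * 21
= 252

252


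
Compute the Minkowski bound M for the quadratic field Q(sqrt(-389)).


d = -389, d mod 4 = 3, so disc(K) = 4d = -1556; |disc(K)| = 1556
Imaginary quadratic field, so n = 2, s = r2 = 1, r1 = 0
M = (n!/n^n) * (4/pi)^s * sqrt(|disc(K)|) = (2!/2^2) * (4/pi)^1 * sqrt(1556)
= 0.5 * 1.273240 * 39.446166
= 25.1122

25.1122


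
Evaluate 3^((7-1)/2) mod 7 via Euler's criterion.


p = 7 is prime and the exponent is (p-1)/2 = 3, so by Euler's criterion 3^3 = (3/7) = +1 or -1 mod 7.
Compute by square-and-multiply:
  3 = 2 + 1 (binary 11)
  Repeated squaring mod 7: 3^1 = 3, 3^2 = 2
  3^3 = 3^2 * 3^1 = 2 * 3 mod 7
    2 * 3 = 6 = 6 mod 7
  3^3 = 6 mod 7
Result 6 = p - 1 = -1 mod 7: 3 is a quadratic non-residue mod 7. As a residue in [0, p-1] the value is 6.
3^3 mod 7 = 6

6


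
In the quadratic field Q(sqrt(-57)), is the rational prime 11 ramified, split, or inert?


K = Q(sqrt(-57)). Since d mod 4 = 3, disc(K) = -228.
Check p | disc: -228 mod 11 = 3.
p does not divide disc. Compute Legendre symbol (d/p):
9^((11-1)/2) mod 11 = 1
(d/p) = 1, so p splits: (p) = P*P' with e=1, f=1, g=2.
Therefore p is split.

split


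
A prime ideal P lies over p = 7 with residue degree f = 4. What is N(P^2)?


N(P^a) = p^(a*f)
= 7^(2*4)
= 7^8
= 5764801

5764801


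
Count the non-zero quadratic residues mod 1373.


For prime p, the number of non-zero quadratic residues is (p-1)/2.
= (1373-1)/2
= 686

686


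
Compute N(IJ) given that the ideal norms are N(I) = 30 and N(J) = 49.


N(IJ) = N(I) * N(J)
= 30 * 49
= 1470

1470


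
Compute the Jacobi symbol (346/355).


Compute (346/355) via quadratic reciprocity:
  pull out 2: (2/355) = -1  (since 355 mod 8 = 3)
  reciprocity: (173/355) -> +(355/173)
  reduce: (9/173)
  reciprocity: (9/173) -> +(173/9)
  reduce: (2/9)
  pull out 2: (2/9) = +1  (since 9 mod 8 = 1)
  (1/9) = 1
Product of signs = -1

-1


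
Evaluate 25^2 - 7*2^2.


x^2 - d*y^2
= 25^2 - 7*2^2
= 625 - 28
= 597

597


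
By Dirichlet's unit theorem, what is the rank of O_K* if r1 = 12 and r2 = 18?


By Dirichlet's unit theorem:
rank = r1 + r2 - 1
= 12 + 18 - 1
= 29

29


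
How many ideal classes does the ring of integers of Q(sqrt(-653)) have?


K = Q(sqrt(-653)). d mod 4 = 3, so D = disc(K) = 4d = -2612
h(K) equals the number of primitive reduced positive-definite forms (a, b, c) = a*x^2 + b*x*y + c*y^2 with b^2 - 4ac = D,
where reduced means |b| <= a <= c, with b >= 0 whenever |b| = a or a = c, and primitive means gcd(a, b, c) = 1.
Reduced forces 3a^2 <= |D| = 2612, so 1 <= a <= 29; b must have the parity of D, and c = (b^2 - D)/(4a) must be an integer >= a.
Enumerate a = 1..29, b in [-a, a]:
  a=1: (1, 0, 653)  [1]
  a=2: (2, 2, 327)  [1]
  a=3: (3, -2, 218), (3, 2, 218)  [2]
  a=4..5: none
  a=6: (6, -2, 109), (6, 2, 109)  [2]
  a=7..8: none
  a=9: (9, -4, 73), (9, 4, 73)  [2]
  a=10..12: none
  a=13: (13, -12, 53), (13, 12, 53)  [2]
  a=14..17: none
  a=18: (18, -14, 39), (18, 14, 39)  [2]
  a=19..25: none
  a=26: (26, -14, 27), (26, 14, 27)  [2]
  a=27..29: none
Total reduced forms: 1 + 1 + 2 + 2 + 2 + 2 + 2 + 2 = 14
h = 14

14


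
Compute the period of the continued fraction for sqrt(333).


Run the CF algorithm for sqrt(333).
a_0 = floor(sqrt(333)) = 18; set m_0=0, q_0=1.
Recurrence: m' = q*a - m,  q' = (d - m'^2)/q,  a' = floor((a_0 + m')/q').
  step 1: m=18, q=9, a=4
  step 2: m=18, q=1, a=36
a_2 = 2*a_0 = 36, so the period closes here.
sqrt(333) = [18; 4, 36]
Period length = 2

2


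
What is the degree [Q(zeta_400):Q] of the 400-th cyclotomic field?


The degree equals Euler's totient phi(400).
400 = 2^4 * 5^2
phi(400) = 160

160


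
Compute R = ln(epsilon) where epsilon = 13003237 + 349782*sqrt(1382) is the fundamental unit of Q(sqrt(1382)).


epsilon = 13003237 + 349782*sqrt(1382)
= 2.6006e+07
R = ln(2.6006e+07)
= 17.0739

17.0739


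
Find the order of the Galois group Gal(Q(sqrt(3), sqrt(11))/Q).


The 2 square roots of distinct primes are multiplicatively independent over Q,
so [K:Q] = 2^2 and Gal(K/Q) is isomorphic to (Z/2Z)^2.
|Gal| = 2^2 = 4

4


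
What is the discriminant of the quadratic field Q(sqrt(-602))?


For K = Q(sqrt(d)) with d squarefree: disc(K) = d if d = 1 mod 4, and disc(K) = 4d if d = 2 or 3 mod 4.
Here d = -602, and d mod 4 = 2.
d = 2 mod 4, not 1 (O_K = Z[sqrt(d)]), so disc(K) = 4d = 4 * (-602) = -2408

-2408


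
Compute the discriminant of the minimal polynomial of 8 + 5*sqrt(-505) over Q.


The element 8 + 5*sqrt(-505) has minimal polynomial:
x^2 - 16*x + 12689
Discriminant = (-16)^2 - 4*(12689)
= 256 - 50756
= -50500

-50500


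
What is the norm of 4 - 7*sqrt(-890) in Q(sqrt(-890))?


N(a + b*sqrt(d)) = a^2 - d*b^2
= (4)^2 - (-890)*(-7)^2
= 16 + 43610
= 43626

43626


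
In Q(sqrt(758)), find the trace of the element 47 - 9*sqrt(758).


Tr(a + b*sqrt(d)) = (a + b*sqrt(d)) + (a - b*sqrt(d)) = 2a
= 2 * (47)
= 94

94


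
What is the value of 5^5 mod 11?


p = 11 is prime and the exponent is (p-1)/2 = 5, so by Euler's criterion 5^5 = (5/11) = +1 or -1 mod 11.
Compute by square-and-multiply:
  5 = 4 + 1 (binary 101)
  Repeated squaring mod 11: 5^1 = 5, 5^2 = 3, 5^4 = 9
  5^5 = 5^4 * 5^1 = 9 * 5 mod 11
    9 * 5 = 45 = 1 mod 11
  5^5 = 1 mod 11
Result 1: 5 is a quadratic residue mod 11.
5^5 mod 11 = 1

1


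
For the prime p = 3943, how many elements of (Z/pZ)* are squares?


For prime p, the number of non-zero quadratic residues is (p-1)/2.
= (3943-1)/2
= 1971

1971


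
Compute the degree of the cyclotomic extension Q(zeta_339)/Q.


The degree equals Euler's totient phi(339).
339 = 3 * 113
phi(339) = 224

224


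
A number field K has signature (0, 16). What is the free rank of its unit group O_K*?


By Dirichlet's unit theorem:
rank = r1 + r2 - 1
= 0 + 16 - 1
= 15

15


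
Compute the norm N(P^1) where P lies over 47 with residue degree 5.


N(P^a) = p^(a*f)
= 47^(1*5)
= 47^5
= 229345007

229345007


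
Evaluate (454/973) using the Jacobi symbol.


Compute (454/973) via quadratic reciprocity:
  pull out 2: (2/973) = -1  (since 973 mod 8 = 5)
  reciprocity: (227/973) -> +(973/227)
  reduce: (65/227)
  reciprocity: (65/227) -> +(227/65)
  reduce: (32/65)
  pull out 2: (2/65) = +1  (since 65 mod 8 = 1)
  pull out 2: (2/65) = +1  (since 65 mod 8 = 1)
  pull out 2: (2/65) = +1  (since 65 mod 8 = 1)
  pull out 2: (2/65) = +1  (since 65 mod 8 = 1)
  pull out 2: (2/65) = +1  (since 65 mod 8 = 1)
  (1/65) = 1
Product of signs = -1

-1


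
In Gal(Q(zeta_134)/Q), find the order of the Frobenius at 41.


The Frobenius at p in Gal(Q(zeta_n)/Q) = (Z/nZ)* is the class of p, so its order is ord_134(41), the smallest k >= 1 with 41^k = 1 mod 134.
n = 134 = 2 * 67, phi(134) = 66; the order divides phi(n).
Divisors of 66: 1, 2, 3, 6, 11, 22, 33, 66
Repeated squaring mod 134: 41^1 = 41, 41^2 = 73, 41^4 = 103, 41^8 = 23, 41^16 = 127, 41^32 = 49, 41^64 = 123
Test divisors in increasing order:
  k=1: 41^1 = 41 mod 134
  k=2: 41^2 = 73 mod 134
  k=3: 41^3 = 73 * 41 = 45 mod 134
  k=6: 41^6 = 103 * 73 = 15 mod 134
  k=11: 41^11 = 23 * 73 * 41 = 97 mod 134
  k=22: 41^22 = 127 * 103 * 73 = 29 mod 134
  k=33: 41^33 = 49 * 41 = 133 mod 134
  k=66: 41^66 = 123 * 73 = 1 mod 134  <- first divisor giving 1
Order = 66

66
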